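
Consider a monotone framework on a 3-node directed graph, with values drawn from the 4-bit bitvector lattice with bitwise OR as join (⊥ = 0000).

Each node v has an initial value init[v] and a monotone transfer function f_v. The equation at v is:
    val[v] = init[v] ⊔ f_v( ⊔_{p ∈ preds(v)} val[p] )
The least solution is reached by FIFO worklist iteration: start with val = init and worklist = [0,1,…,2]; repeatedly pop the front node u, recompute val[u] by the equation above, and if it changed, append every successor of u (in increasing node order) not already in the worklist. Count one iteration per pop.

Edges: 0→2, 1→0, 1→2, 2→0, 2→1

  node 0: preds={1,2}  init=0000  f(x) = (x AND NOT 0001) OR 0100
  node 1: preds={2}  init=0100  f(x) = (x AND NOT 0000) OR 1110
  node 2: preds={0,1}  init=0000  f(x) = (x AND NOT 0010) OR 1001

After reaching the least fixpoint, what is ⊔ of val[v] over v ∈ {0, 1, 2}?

1111

Trace (7 dequeues):
  [1] u=0 | in 0100 | out 0100 | prev 0000 | push {}
  [2] u=1 | in 0000 | out 1110 | prev 0100 | push {0}
  [3] u=2 | in 1110 | out 1101 | prev 0000 | push {1}
  [4] u=0 | in 1111 | out 1110 | prev 0100 | push {2}
  [5] u=1 | in 1101 | out 1111 | prev 1110 | push {0}
  [6] u=2 | in 1111 | out 1101 | ==
  [7] u=0 | in 1111 | out 1110 | ==

Converged values:
  [0] 1110
  [1] 1111
  [2] 1101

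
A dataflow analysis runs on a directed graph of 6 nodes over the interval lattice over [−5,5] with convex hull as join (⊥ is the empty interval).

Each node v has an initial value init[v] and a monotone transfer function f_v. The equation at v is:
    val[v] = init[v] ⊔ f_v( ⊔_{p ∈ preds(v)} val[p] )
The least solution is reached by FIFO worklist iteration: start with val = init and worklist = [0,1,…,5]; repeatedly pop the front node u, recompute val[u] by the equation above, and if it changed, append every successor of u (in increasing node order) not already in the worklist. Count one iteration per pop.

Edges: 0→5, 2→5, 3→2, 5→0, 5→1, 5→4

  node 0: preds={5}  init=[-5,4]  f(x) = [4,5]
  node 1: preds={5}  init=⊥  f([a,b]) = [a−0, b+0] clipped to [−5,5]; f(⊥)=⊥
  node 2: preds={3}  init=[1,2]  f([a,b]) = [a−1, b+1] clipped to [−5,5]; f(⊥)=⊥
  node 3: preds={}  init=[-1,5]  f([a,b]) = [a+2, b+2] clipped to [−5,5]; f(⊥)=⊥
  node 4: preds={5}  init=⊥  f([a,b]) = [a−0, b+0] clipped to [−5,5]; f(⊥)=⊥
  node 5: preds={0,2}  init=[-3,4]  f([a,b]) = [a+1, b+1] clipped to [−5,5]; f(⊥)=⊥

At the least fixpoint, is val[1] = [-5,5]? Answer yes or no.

no

Trace (9 dequeues):
  [1] u=0 | in [-3,4] | out [-5,5] | prev [-5,4] | push {}
  [2] u=1 | in [-3,4] | out [-3,4] | prev ⊥ | push {}
  [3] u=2 | in [-1,5] | out [-2,5] | prev [1,2] | push {}
  [4] u=3 | in ⊥ | out [-1,5] | ==
  [5] u=4 | in [-3,4] | out [-3,4] | prev ⊥ | push {}
  [6] u=5 | in [-5,5] | out [-4,5] | prev [-3,4] | push {0,1,4}
  [7] u=0 | in [-4,5] | out [-5,5] | ==
  [8] u=1 | in [-4,5] | out [-4,5] | prev [-3,4] | push {}
  [9] u=4 | in [-4,5] | out [-4,5] | prev [-3,4] | push {}

Converged values:
  [0] [-5,5]
  [1] [-4,5]
  [2] [-2,5]
  [3] [-1,5]
  [4] [-4,5]
  [5] [-4,5]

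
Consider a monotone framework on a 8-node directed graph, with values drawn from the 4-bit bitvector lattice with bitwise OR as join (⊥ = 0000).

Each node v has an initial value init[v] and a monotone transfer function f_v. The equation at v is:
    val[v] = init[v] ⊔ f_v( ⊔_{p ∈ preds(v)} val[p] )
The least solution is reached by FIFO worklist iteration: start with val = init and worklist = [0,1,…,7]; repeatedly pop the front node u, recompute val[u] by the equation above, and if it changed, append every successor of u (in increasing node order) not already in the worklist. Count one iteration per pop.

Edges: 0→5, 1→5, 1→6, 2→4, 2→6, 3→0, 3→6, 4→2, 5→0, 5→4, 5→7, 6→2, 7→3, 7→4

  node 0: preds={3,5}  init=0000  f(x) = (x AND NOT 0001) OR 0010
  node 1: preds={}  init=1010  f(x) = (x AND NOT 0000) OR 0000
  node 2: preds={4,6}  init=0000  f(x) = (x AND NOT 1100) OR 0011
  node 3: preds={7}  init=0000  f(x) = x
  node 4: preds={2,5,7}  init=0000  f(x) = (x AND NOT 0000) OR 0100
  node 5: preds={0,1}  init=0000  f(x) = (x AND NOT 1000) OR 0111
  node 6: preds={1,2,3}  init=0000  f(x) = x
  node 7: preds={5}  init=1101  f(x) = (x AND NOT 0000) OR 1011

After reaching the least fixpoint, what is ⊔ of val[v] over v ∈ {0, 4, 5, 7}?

1111

Iteration log — 15 steps:
  step 1. node 0  ⊔preds=0000  new=0010  old=0000  +wl: 
  step 2. node 1  ⊔preds=0000  new=1010  stable
  step 3. node 2  ⊔preds=0000  new=0011  old=0000  +wl: 
  step 4. node 3  ⊔preds=1101  new=1101  old=0000  +wl: 0
  step 5. node 4  ⊔preds=1111  new=1111  old=0000  +wl: 2
  step 6. node 5  ⊔preds=1010  new=0111  old=0000  +wl: 4
  step 7. node 6  ⊔preds=1111  new=1111  old=0000  +wl: 
  step 8. node 7  ⊔preds=0111  new=1111  old=1101  +wl: 3
  step 9. node 0  ⊔preds=1111  new=1110  old=0010  +wl: 5
  step 10. node 2  ⊔preds=1111  new=0011  stable
  step 11. node 4  ⊔preds=1111  new=1111  stable
  step 12. node 3  ⊔preds=1111  new=1111  old=1101  +wl: 0,6
  step 13. node 5  ⊔preds=1110  new=0111  stable
  step 14. node 0  ⊔preds=1111  new=1110  stable
  step 15. node 6  ⊔preds=1111  new=1111  stable

Least fixpoint reached:
  node 0: 1110
  node 1: 1010
  node 2: 0011
  node 3: 1111
  node 4: 1111
  node 5: 0111
  node 6: 1111
  node 7: 1111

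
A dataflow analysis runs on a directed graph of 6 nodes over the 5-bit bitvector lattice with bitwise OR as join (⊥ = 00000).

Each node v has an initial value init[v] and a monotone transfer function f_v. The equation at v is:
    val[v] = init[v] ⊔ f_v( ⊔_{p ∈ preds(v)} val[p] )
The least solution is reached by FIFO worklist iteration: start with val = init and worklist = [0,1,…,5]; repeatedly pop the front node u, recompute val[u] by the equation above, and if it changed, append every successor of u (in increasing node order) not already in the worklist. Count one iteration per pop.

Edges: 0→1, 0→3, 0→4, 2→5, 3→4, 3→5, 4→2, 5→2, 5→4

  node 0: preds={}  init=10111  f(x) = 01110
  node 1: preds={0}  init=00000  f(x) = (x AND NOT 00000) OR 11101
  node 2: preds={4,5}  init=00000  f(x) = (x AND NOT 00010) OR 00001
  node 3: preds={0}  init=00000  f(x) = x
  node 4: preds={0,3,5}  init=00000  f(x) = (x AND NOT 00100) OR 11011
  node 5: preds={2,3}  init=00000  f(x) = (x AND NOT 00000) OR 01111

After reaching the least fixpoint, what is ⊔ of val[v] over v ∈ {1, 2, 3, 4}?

11111

Worklist (9 pops):
  #1 pop 0: in=00000 → 11111 (was 10111); enqueue []
  #2 pop 1: in=11111 → 11111 (was 00000); enqueue []
  #3 pop 2: in=00000 → 00001 (was 00000); enqueue []
  #4 pop 3: in=11111 → 11111 (was 00000); enqueue []
  #5 pop 4: in=11111 → 11011 (was 00000); enqueue [2]
  #6 pop 5: in=11111 → 11111 (was 00000); enqueue [4]
  #7 pop 2: in=11111 → 11101 (was 00001); enqueue [5]
  #8 pop 4: in=11111 → 11011 (no change)
  #9 pop 5: in=11111 → 11111 (no change)

Fixpoint:
  val[0] = 11111
  val[1] = 11111
  val[2] = 11101
  val[3] = 11111
  val[4] = 11011
  val[5] = 11111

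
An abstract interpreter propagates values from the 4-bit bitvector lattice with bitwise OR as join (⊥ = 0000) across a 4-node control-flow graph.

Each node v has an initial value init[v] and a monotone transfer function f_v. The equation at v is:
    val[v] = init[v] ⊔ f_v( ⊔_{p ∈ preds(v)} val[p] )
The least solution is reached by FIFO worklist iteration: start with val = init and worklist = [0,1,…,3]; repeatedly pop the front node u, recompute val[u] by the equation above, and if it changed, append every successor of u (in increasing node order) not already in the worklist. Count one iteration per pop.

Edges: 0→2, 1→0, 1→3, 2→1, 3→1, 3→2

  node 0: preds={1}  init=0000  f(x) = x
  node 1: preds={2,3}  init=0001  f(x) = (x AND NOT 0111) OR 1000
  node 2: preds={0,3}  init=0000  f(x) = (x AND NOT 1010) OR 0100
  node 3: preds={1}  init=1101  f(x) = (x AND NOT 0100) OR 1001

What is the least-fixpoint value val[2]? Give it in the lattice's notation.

Iteration log — 7 steps:
  step 1. node 0  ⊔preds=0001  new=0001  old=0000  +wl: 
  step 2. node 1  ⊔preds=1101  new=1001  old=0001  +wl: 0
  step 3. node 2  ⊔preds=1101  new=0101  old=0000  +wl: 1
  step 4. node 3  ⊔preds=1001  new=1101  stable
  step 5. node 0  ⊔preds=1001  new=1001  old=0001  +wl: 2
  step 6. node 1  ⊔preds=1101  new=1001  stable
  step 7. node 2  ⊔preds=1101  new=0101  stable

Least fixpoint reached:
  node 0: 1001
  node 1: 1001
  node 2: 0101
  node 3: 1101

0101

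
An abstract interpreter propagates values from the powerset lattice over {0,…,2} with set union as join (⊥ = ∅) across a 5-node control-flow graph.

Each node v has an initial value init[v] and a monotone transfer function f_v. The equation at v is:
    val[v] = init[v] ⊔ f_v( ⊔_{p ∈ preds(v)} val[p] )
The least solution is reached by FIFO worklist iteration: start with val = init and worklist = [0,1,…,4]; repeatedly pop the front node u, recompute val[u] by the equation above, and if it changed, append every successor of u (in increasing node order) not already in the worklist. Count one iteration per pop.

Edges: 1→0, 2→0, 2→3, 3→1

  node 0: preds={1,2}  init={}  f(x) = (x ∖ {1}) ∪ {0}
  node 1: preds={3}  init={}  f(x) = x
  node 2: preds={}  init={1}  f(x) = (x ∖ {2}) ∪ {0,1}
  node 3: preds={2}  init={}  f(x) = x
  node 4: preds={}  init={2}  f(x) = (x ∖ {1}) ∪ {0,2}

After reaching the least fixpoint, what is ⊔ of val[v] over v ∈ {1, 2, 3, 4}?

Iteration log — 8 steps:
  step 1. node 0  ⊔preds={1}  new={0}  old={}  +wl: 
  step 2. node 1  ⊔preds={}  new={}  stable
  step 3. node 2  ⊔preds={}  new={0,1}  old={1}  +wl: 0
  step 4. node 3  ⊔preds={0,1}  new={0,1}  old={}  +wl: 1
  step 5. node 4  ⊔preds={}  new={0,2}  old={2}  +wl: 
  step 6. node 0  ⊔preds={0,1}  new={0}  stable
  step 7. node 1  ⊔preds={0,1}  new={0,1}  old={}  +wl: 0
  step 8. node 0  ⊔preds={0,1}  new={0}  stable

Least fixpoint reached:
  node 0: {0}
  node 1: {0,1}
  node 2: {0,1}
  node 3: {0,1}
  node 4: {0,2}

{0,1,2}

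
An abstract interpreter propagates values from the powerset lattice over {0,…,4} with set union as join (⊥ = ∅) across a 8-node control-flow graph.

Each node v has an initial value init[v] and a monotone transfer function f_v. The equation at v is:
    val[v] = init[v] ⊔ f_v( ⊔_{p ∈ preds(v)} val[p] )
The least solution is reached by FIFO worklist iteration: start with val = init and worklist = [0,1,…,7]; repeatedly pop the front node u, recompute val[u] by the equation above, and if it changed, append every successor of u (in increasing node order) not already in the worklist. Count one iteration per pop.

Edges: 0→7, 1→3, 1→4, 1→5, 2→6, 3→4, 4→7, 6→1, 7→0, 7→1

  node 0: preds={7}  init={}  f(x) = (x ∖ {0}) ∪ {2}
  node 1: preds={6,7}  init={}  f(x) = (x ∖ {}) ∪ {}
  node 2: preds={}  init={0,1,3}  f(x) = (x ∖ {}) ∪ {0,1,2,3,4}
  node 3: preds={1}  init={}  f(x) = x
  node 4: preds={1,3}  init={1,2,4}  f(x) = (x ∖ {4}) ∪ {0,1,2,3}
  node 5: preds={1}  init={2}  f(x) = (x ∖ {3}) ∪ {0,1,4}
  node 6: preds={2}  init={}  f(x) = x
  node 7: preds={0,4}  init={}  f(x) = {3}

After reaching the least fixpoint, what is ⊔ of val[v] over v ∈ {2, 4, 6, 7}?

{0,1,2,3,4}

Worklist (14 pops):
  #1 pop 0: in={} → {2} (was {}); enqueue []
  #2 pop 1: in={} → {} (no change)
  #3 pop 2: in={} → {0,1,2,3,4} (was {0,1,3}); enqueue []
  #4 pop 3: in={} → {} (no change)
  #5 pop 4: in={} → {0,1,2,3,4} (was {1,2,4}); enqueue []
  #6 pop 5: in={} → {0,1,2,4} (was {2}); enqueue []
  #7 pop 6: in={0,1,2,3,4} → {0,1,2,3,4} (was {}); enqueue [1]
  #8 pop 7: in={0,1,2,3,4} → {3} (was {}); enqueue [0]
  #9 pop 1: in={0,1,2,3,4} → {0,1,2,3,4} (was {}); enqueue [3,4,5]
  #10 pop 0: in={3} → {2,3} (was {2}); enqueue [7]
  #11 pop 3: in={0,1,2,3,4} → {0,1,2,3,4} (was {}); enqueue []
  #12 pop 4: in={0,1,2,3,4} → {0,1,2,3,4} (no change)
  #13 pop 5: in={0,1,2,3,4} → {0,1,2,4} (no change)
  #14 pop 7: in={0,1,2,3,4} → {3} (no change)

Fixpoint:
  val[0] = {2,3}
  val[1] = {0,1,2,3,4}
  val[2] = {0,1,2,3,4}
  val[3] = {0,1,2,3,4}
  val[4] = {0,1,2,3,4}
  val[5] = {0,1,2,4}
  val[6] = {0,1,2,3,4}
  val[7] = {3}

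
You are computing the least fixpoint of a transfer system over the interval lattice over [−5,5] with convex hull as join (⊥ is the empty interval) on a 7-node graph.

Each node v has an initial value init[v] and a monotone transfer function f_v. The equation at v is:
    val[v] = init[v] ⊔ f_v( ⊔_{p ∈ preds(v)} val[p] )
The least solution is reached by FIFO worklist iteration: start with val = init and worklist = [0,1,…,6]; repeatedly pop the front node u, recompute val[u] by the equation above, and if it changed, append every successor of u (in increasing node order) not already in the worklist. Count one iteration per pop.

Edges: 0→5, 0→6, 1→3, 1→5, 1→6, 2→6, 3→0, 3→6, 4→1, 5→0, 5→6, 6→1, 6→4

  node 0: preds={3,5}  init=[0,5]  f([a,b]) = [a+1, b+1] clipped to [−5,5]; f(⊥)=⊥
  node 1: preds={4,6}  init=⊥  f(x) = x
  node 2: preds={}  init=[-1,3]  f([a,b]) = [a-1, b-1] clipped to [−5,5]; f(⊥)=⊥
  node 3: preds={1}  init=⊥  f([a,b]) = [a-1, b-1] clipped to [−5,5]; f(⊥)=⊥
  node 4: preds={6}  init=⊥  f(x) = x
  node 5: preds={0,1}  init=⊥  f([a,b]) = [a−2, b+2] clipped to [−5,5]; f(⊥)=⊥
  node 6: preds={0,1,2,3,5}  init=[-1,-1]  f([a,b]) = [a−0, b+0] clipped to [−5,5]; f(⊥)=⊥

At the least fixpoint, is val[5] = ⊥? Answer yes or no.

no

Worklist (22 pops):
  #1 pop 0: in=⊥ → [0,5] (no change)
  #2 pop 1: in=[-1,-1] → [-1,-1] (was ⊥); enqueue []
  #3 pop 2: in=⊥ → [-1,3] (no change)
  #4 pop 3: in=[-1,-1] → [-2,-2] (was ⊥); enqueue [0]
  #5 pop 4: in=[-1,-1] → [-1,-1] (was ⊥); enqueue [1]
  #6 pop 5: in=[-1,5] → [-3,5] (was ⊥); enqueue []
  #7 pop 6: in=[-3,5] → [-3,5] (was [-1,-1]); enqueue [4]
  #8 pop 0: in=[-3,5] → [-2,5] (was [0,5]); enqueue [5,6]
  #9 pop 1: in=[-3,5] → [-3,5] (was [-1,-1]); enqueue [3]
  #10 pop 4: in=[-3,5] → [-3,5] (was [-1,-1]); enqueue [1]
  #11 pop 5: in=[-3,5] → [-5,5] (was [-3,5]); enqueue [0]
  #12 pop 6: in=[-5,5] → [-5,5] (was [-3,5]); enqueue [4]
  #13 pop 3: in=[-3,5] → [-4,4] (was [-2,-2]); enqueue [6]
  #14 pop 1: in=[-5,5] → [-5,5] (was [-3,5]); enqueue [3,5]
  #15 pop 0: in=[-5,5] → [-4,5] (was [-2,5]); enqueue []
  #16 pop 4: in=[-5,5] → [-5,5] (was [-3,5]); enqueue [1]
  #17 pop 6: in=[-5,5] → [-5,5] (no change)
  #18 pop 3: in=[-5,5] → [-5,4] (was [-4,4]); enqueue [0,6]
  #19 pop 5: in=[-5,5] → [-5,5] (no change)
  #20 pop 1: in=[-5,5] → [-5,5] (no change)
  #21 pop 0: in=[-5,5] → [-4,5] (no change)
  #22 pop 6: in=[-5,5] → [-5,5] (no change)

Fixpoint:
  val[0] = [-4,5]
  val[1] = [-5,5]
  val[2] = [-1,3]
  val[3] = [-5,4]
  val[4] = [-5,5]
  val[5] = [-5,5]
  val[6] = [-5,5]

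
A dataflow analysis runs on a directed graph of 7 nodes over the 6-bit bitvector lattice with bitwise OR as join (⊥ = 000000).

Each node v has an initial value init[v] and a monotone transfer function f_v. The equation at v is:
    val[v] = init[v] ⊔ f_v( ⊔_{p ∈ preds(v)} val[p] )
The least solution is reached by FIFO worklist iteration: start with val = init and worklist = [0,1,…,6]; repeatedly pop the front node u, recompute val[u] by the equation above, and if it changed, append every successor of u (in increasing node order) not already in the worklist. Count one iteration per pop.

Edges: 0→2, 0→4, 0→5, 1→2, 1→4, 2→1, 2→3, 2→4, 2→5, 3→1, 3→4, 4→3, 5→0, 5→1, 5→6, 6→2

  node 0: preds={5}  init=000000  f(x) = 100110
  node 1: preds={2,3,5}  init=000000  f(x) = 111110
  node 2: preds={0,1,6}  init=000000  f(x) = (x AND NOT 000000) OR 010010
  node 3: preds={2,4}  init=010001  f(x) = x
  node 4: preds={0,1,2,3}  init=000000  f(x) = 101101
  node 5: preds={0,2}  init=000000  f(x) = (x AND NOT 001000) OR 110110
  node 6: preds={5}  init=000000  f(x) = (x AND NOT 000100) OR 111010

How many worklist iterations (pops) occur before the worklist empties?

Trace (11 dequeues):
  [1] u=0 | in 000000 | out 100110 | prev 000000 | push {}
  [2] u=1 | in 010001 | out 111110 | prev 000000 | push {}
  [3] u=2 | in 111110 | out 111110 | prev 000000 | push {1}
  [4] u=3 | in 111110 | out 111111 | prev 010001 | push {}
  [5] u=4 | in 111111 | out 101101 | prev 000000 | push {3}
  [6] u=5 | in 111110 | out 110110 | prev 000000 | push {0}
  [7] u=6 | in 110110 | out 111010 | prev 000000 | push {2}
  [8] u=1 | in 111111 | out 111110 | ==
  [9] u=3 | in 111111 | out 111111 | ==
  [10] u=0 | in 110110 | out 100110 | ==
  [11] u=2 | in 111110 | out 111110 | ==

Converged values:
  [0] 100110
  [1] 111110
  [2] 111110
  [3] 111111
  [4] 101101
  [5] 110110
  [6] 111010

11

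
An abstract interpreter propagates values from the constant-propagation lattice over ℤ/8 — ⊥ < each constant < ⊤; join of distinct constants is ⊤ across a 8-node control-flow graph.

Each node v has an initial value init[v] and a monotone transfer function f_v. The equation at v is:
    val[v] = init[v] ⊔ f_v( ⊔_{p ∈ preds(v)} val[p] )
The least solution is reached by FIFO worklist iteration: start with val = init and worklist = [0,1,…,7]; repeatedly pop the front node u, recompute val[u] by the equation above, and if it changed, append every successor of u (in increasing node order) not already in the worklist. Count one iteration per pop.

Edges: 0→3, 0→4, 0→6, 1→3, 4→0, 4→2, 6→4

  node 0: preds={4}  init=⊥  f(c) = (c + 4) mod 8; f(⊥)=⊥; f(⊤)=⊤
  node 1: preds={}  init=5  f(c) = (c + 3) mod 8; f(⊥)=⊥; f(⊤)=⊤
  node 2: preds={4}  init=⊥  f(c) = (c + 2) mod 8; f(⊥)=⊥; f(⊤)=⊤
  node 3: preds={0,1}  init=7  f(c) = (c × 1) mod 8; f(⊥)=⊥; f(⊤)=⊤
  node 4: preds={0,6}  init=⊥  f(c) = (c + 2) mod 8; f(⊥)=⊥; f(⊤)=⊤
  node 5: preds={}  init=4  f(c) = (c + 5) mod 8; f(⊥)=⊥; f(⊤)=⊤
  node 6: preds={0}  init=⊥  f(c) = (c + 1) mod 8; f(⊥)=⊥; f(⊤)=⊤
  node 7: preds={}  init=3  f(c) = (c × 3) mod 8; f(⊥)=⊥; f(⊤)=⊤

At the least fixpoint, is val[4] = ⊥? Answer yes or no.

yes

Worklist (8 pops):
  #1 pop 0: in=⊥ → ⊥ (no change)
  #2 pop 1: in=⊥ → 5 (no change)
  #3 pop 2: in=⊥ → ⊥ (no change)
  #4 pop 3: in=5 → ⊤ (was 7); enqueue []
  #5 pop 4: in=⊥ → ⊥ (no change)
  #6 pop 5: in=⊥ → 4 (no change)
  #7 pop 6: in=⊥ → ⊥ (no change)
  #8 pop 7: in=⊥ → 3 (no change)

Fixpoint:
  val[0] = ⊥
  val[1] = 5
  val[2] = ⊥
  val[3] = ⊤
  val[4] = ⊥
  val[5] = 4
  val[6] = ⊥
  val[7] = 3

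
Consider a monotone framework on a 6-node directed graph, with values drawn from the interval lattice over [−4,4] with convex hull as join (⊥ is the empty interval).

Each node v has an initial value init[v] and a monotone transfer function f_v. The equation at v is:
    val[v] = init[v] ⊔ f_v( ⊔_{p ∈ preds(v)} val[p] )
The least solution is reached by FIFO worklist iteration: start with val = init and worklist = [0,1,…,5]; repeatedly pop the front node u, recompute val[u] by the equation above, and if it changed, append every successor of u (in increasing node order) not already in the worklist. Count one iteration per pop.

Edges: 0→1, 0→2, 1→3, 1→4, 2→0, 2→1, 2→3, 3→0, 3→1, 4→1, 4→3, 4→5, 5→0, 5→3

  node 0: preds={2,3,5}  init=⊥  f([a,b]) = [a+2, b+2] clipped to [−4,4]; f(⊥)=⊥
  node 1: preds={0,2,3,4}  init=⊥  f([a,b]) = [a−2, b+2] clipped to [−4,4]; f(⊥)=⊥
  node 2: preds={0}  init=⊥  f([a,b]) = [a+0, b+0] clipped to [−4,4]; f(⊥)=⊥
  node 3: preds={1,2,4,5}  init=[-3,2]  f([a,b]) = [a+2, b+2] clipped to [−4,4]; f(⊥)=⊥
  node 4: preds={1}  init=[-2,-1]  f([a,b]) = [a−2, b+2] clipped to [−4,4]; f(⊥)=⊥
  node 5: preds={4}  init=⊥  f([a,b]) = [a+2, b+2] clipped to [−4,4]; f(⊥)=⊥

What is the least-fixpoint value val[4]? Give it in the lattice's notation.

[-4,4]

Worklist (9 pops):
  #1 pop 0: in=[-3,2] → [-1,4] (was ⊥); enqueue []
  #2 pop 1: in=[-3,4] → [-4,4] (was ⊥); enqueue []
  #3 pop 2: in=[-1,4] → [-1,4] (was ⊥); enqueue [0,1]
  #4 pop 3: in=[-4,4] → [-3,4] (was [-3,2]); enqueue []
  #5 pop 4: in=[-4,4] → [-4,4] (was [-2,-1]); enqueue [3]
  #6 pop 5: in=[-4,4] → [-2,4] (was ⊥); enqueue []
  #7 pop 0: in=[-3,4] → [-1,4] (no change)
  #8 pop 1: in=[-4,4] → [-4,4] (no change)
  #9 pop 3: in=[-4,4] → [-3,4] (no change)

Fixpoint:
  val[0] = [-1,4]
  val[1] = [-4,4]
  val[2] = [-1,4]
  val[3] = [-3,4]
  val[4] = [-4,4]
  val[5] = [-2,4]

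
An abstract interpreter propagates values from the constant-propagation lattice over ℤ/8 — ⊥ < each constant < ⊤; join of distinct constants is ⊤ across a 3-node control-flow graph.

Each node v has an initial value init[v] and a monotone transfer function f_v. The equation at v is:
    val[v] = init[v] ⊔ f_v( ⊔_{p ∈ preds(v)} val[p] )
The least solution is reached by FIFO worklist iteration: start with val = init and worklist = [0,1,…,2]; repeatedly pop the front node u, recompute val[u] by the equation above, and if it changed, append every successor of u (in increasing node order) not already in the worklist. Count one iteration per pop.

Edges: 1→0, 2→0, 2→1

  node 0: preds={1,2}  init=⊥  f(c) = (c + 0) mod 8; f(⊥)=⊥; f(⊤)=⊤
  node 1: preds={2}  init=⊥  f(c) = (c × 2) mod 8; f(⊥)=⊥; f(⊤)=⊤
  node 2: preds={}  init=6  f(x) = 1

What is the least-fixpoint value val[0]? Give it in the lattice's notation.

Worklist (6 pops):
  #1 pop 0: in=6 → 6 (was ⊥); enqueue []
  #2 pop 1: in=6 → 4 (was ⊥); enqueue [0]
  #3 pop 2: in=⊥ → ⊤ (was 6); enqueue [1]
  #4 pop 0: in=⊤ → ⊤ (was 6); enqueue []
  #5 pop 1: in=⊤ → ⊤ (was 4); enqueue [0]
  #6 pop 0: in=⊤ → ⊤ (no change)

Fixpoint:
  val[0] = ⊤
  val[1] = ⊤
  val[2] = ⊤

⊤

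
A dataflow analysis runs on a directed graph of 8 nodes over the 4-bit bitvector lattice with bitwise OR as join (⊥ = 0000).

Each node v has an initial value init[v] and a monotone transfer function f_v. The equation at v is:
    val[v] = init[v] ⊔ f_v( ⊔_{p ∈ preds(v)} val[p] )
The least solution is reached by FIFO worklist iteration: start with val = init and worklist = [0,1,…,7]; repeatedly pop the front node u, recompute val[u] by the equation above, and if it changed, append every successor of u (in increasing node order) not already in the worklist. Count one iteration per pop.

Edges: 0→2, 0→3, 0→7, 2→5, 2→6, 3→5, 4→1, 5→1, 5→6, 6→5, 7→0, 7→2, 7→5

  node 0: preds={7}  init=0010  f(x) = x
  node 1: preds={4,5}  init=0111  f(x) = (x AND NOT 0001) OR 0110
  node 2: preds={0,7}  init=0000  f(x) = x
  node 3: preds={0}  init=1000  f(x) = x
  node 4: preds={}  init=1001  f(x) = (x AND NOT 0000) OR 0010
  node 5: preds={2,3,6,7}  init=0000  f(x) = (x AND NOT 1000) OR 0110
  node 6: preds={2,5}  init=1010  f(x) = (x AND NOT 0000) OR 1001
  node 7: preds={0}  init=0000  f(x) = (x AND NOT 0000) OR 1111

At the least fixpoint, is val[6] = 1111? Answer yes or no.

yes

Trace (17 dequeues):
  [1] u=0 | in 0000 | out 0010 | ==
  [2] u=1 | in 1001 | out 1111 | prev 0111 | push {}
  [3] u=2 | in 0010 | out 0010 | prev 0000 | push {}
  [4] u=3 | in 0010 | out 1010 | prev 1000 | push {}
  [5] u=4 | in 0000 | out 1011 | prev 1001 | push {1}
  [6] u=5 | in 1010 | out 0110 | prev 0000 | push {}
  [7] u=6 | in 0110 | out 1111 | prev 1010 | push {5}
  [8] u=7 | in 0010 | out 1111 | prev 0000 | push {0,2}
  [9] u=1 | in 1111 | out 1111 | ==
  [10] u=5 | in 1111 | out 0111 | prev 0110 | push {1,6}
  [11] u=0 | in 1111 | out 1111 | prev 0010 | push {3,7}
  [12] u=2 | in 1111 | out 1111 | prev 0010 | push {5}
  [13] u=1 | in 1111 | out 1111 | ==
  [14] u=6 | in 1111 | out 1111 | ==
  [15] u=3 | in 1111 | out 1111 | prev 1010 | push {}
  [16] u=7 | in 1111 | out 1111 | ==
  [17] u=5 | in 1111 | out 0111 | ==

Converged values:
  [0] 1111
  [1] 1111
  [2] 1111
  [3] 1111
  [4] 1011
  [5] 0111
  [6] 1111
  [7] 1111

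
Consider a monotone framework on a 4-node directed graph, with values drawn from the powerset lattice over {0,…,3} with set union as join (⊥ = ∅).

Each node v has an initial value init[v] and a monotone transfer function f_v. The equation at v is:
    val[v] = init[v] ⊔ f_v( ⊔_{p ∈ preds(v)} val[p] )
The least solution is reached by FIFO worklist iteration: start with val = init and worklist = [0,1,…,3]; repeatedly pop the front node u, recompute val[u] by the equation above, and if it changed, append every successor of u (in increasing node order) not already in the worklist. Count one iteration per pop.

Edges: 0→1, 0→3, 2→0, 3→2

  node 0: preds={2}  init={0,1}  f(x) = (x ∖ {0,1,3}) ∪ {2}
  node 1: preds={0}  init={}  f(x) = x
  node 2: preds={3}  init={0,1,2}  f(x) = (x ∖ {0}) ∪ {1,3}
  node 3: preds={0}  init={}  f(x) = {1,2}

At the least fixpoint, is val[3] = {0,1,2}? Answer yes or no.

no

Trace (6 dequeues):
  [1] u=0 | in {0,1,2} | out {0,1,2} | prev {0,1} | push {}
  [2] u=1 | in {0,1,2} | out {0,1,2} | prev {} | push {}
  [3] u=2 | in {} | out {0,1,2,3} | prev {0,1,2} | push {0}
  [4] u=3 | in {0,1,2} | out {1,2} | prev {} | push {2}
  [5] u=0 | in {0,1,2,3} | out {0,1,2} | ==
  [6] u=2 | in {1,2} | out {0,1,2,3} | ==

Converged values:
  [0] {0,1,2}
  [1] {0,1,2}
  [2] {0,1,2,3}
  [3] {1,2}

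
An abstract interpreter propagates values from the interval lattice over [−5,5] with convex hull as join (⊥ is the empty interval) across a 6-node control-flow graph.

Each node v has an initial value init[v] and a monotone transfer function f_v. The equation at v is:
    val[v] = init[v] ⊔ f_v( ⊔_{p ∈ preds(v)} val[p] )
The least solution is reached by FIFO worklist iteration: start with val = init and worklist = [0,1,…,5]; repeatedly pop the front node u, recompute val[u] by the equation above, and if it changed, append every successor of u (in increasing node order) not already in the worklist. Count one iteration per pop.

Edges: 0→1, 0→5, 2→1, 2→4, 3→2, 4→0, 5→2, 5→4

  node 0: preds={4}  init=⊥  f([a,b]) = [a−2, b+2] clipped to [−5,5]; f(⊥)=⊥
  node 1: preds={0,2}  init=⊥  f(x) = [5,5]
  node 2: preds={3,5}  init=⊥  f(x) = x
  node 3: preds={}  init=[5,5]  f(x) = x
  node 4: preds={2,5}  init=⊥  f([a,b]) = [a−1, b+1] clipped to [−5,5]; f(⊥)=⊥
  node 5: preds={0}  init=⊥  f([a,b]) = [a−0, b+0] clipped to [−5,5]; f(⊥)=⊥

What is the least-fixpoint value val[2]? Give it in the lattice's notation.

[-5,5]

Trace (31 dequeues):
  [1] u=0 | in ⊥ | out ⊥ | ==
  [2] u=1 | in ⊥ | out [5,5] | prev ⊥ | push {}
  [3] u=2 | in [5,5] | out [5,5] | prev ⊥ | push {1}
  [4] u=3 | in ⊥ | out [5,5] | ==
  [5] u=4 | in [5,5] | out [4,5] | prev ⊥ | push {0}
  [6] u=5 | in ⊥ | out ⊥ | ==
  [7] u=1 | in [5,5] | out [5,5] | ==
  [8] u=0 | in [4,5] | out [2,5] | prev ⊥ | push {1,5}
  [9] u=1 | in [2,5] | out [5,5] | ==
  [10] u=5 | in [2,5] | out [2,5] | prev ⊥ | push {2,4}
  [11] u=2 | in [2,5] | out [2,5] | prev [5,5] | push {1}
  [12] u=4 | in [2,5] | out [1,5] | prev [4,5] | push {0}
  [13] u=1 | in [2,5] | out [5,5] | ==
  [14] u=0 | in [1,5] | out [-1,5] | prev [2,5] | push {1,5}
  [15] u=1 | in [-1,5] | out [5,5] | ==
  [16] u=5 | in [-1,5] | out [-1,5] | prev [2,5] | push {2,4}
  [17] u=2 | in [-1,5] | out [-1,5] | prev [2,5] | push {1}
  [18] u=4 | in [-1,5] | out [-2,5] | prev [1,5] | push {0}
  [19] u=1 | in [-1,5] | out [5,5] | ==
  [20] u=0 | in [-2,5] | out [-4,5] | prev [-1,5] | push {1,5}
  [21] u=1 | in [-4,5] | out [5,5] | ==
  [22] u=5 | in [-4,5] | out [-4,5] | prev [-1,5] | push {2,4}
  [23] u=2 | in [-4,5] | out [-4,5] | prev [-1,5] | push {1}
  [24] u=4 | in [-4,5] | out [-5,5] | prev [-2,5] | push {0}
  [25] u=1 | in [-4,5] | out [5,5] | ==
  [26] u=0 | in [-5,5] | out [-5,5] | prev [-4,5] | push {1,5}
  [27] u=1 | in [-5,5] | out [5,5] | ==
  [28] u=5 | in [-5,5] | out [-5,5] | prev [-4,5] | push {2,4}
  [29] u=2 | in [-5,5] | out [-5,5] | prev [-4,5] | push {1}
  [30] u=4 | in [-5,5] | out [-5,5] | ==
  [31] u=1 | in [-5,5] | out [5,5] | ==

Converged values:
  [0] [-5,5]
  [1] [5,5]
  [2] [-5,5]
  [3] [5,5]
  [4] [-5,5]
  [5] [-5,5]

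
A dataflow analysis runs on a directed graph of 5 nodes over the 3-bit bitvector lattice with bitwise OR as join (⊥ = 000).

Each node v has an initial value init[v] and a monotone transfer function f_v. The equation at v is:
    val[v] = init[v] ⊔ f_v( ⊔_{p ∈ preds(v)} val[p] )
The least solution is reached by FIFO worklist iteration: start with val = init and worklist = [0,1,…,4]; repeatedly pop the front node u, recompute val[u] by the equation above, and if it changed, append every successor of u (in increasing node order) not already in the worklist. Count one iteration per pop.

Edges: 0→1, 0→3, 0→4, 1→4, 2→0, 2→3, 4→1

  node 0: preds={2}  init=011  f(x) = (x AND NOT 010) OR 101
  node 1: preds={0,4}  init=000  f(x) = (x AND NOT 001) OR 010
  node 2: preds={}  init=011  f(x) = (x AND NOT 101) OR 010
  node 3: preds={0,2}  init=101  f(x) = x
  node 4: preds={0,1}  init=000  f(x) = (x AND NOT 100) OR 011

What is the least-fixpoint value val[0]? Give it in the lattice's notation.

Iteration log — 6 steps:
  step 1. node 0  ⊔preds=011  new=111  old=011  +wl: 
  step 2. node 1  ⊔preds=111  new=110  old=000  +wl: 
  step 3. node 2  ⊔preds=000  new=011  stable
  step 4. node 3  ⊔preds=111  new=111  old=101  +wl: 
  step 5. node 4  ⊔preds=111  new=011  old=000  +wl: 1
  step 6. node 1  ⊔preds=111  new=110  stable

Least fixpoint reached:
  node 0: 111
  node 1: 110
  node 2: 011
  node 3: 111
  node 4: 011

111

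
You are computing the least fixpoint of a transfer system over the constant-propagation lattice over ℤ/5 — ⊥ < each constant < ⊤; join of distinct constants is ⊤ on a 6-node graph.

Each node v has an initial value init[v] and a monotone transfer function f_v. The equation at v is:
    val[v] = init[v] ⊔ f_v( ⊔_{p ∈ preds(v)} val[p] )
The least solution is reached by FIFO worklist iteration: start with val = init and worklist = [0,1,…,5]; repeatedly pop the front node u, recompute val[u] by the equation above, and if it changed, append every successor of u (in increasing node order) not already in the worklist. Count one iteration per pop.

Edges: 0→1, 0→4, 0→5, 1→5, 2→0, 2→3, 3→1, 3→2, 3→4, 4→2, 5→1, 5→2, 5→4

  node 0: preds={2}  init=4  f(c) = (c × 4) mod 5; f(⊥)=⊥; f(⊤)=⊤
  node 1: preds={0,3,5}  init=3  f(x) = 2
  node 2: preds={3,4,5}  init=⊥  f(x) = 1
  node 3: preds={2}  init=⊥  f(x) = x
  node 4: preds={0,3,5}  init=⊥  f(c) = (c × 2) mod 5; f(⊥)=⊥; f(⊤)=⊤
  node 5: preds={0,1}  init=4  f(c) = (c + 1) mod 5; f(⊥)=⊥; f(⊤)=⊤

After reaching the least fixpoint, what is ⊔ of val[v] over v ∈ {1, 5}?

Trace (10 dequeues):
  [1] u=0 | in ⊥ | out 4 | ==
  [2] u=1 | in 4 | out ⊤ | prev 3 | push {}
  [3] u=2 | in 4 | out 1 | prev ⊥ | push {0}
  [4] u=3 | in 1 | out 1 | prev ⊥ | push {1,2}
  [5] u=4 | in ⊤ | out ⊤ | prev ⊥ | push {}
  [6] u=5 | in ⊤ | out ⊤ | prev 4 | push {4}
  [7] u=0 | in 1 | out 4 | ==
  [8] u=1 | in ⊤ | out ⊤ | ==
  [9] u=2 | in ⊤ | out 1 | ==
  [10] u=4 | in ⊤ | out ⊤ | ==

Converged values:
  [0] 4
  [1] ⊤
  [2] 1
  [3] 1
  [4] ⊤
  [5] ⊤

⊤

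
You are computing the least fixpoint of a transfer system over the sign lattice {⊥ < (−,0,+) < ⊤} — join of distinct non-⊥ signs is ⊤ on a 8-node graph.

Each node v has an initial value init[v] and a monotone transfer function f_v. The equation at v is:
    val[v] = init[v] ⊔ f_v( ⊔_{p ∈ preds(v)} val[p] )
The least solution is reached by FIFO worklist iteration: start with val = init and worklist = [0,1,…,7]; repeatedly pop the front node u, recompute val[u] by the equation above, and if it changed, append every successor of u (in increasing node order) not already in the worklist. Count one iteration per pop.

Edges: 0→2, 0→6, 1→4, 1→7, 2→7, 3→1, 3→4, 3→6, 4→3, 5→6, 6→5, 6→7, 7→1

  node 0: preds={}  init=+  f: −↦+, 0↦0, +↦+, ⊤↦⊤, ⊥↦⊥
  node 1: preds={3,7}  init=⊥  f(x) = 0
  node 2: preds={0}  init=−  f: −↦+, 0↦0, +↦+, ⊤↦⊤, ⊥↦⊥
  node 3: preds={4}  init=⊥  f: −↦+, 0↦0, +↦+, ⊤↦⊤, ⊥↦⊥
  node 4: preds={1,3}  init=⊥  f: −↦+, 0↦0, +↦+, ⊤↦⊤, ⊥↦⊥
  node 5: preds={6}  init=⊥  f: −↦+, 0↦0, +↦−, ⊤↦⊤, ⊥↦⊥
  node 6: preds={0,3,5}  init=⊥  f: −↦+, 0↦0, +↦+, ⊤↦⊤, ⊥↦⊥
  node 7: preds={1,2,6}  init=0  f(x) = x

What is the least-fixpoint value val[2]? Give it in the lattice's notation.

⊤

Worklist (16 pops):
  #1 pop 0: in=⊥ → + (no change)
  #2 pop 1: in=0 → 0 (was ⊥); enqueue []
  #3 pop 2: in=+ → ⊤ (was −); enqueue []
  #4 pop 3: in=⊥ → ⊥ (no change)
  #5 pop 4: in=0 → 0 (was ⊥); enqueue [3]
  #6 pop 5: in=⊥ → ⊥ (no change)
  #7 pop 6: in=+ → + (was ⊥); enqueue [5]
  #8 pop 7: in=⊤ → ⊤ (was 0); enqueue [1]
  #9 pop 3: in=0 → 0 (was ⊥); enqueue [4,6]
  #10 pop 5: in=+ → − (was ⊥); enqueue []
  #11 pop 1: in=⊤ → 0 (no change)
  #12 pop 4: in=0 → 0 (no change)
  #13 pop 6: in=⊤ → ⊤ (was +); enqueue [5,7]
  #14 pop 5: in=⊤ → ⊤ (was −); enqueue [6]
  #15 pop 7: in=⊤ → ⊤ (no change)
  #16 pop 6: in=⊤ → ⊤ (no change)

Fixpoint:
  val[0] = +
  val[1] = 0
  val[2] = ⊤
  val[3] = 0
  val[4] = 0
  val[5] = ⊤
  val[6] = ⊤
  val[7] = ⊤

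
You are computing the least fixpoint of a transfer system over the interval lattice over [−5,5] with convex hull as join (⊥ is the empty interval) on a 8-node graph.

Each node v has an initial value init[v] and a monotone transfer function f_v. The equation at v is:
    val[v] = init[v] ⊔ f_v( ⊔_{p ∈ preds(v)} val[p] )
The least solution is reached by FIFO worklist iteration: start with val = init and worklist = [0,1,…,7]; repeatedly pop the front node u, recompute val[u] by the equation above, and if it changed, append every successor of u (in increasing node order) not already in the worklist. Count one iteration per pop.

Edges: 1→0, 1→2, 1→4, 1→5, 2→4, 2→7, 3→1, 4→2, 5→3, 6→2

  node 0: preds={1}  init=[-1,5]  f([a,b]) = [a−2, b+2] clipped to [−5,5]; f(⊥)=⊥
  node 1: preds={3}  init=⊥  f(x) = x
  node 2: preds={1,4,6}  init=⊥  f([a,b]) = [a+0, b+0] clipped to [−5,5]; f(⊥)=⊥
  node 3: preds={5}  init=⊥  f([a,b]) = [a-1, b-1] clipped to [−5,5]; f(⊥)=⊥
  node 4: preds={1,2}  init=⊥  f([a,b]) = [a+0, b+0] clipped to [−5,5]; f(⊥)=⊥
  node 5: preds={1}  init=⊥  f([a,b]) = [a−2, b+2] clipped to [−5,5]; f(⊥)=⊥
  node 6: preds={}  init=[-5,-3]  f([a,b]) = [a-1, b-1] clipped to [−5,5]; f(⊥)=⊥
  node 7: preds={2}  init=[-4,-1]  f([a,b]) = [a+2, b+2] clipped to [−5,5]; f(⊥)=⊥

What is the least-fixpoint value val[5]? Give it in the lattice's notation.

Iteration log — 9 steps:
  step 1. node 0  ⊔preds=⊥  new=[-1,5]  stable
  step 2. node 1  ⊔preds=⊥  new=⊥  stable
  step 3. node 2  ⊔preds=[-5,-3]  new=[-5,-3]  old=⊥  +wl: 
  step 4. node 3  ⊔preds=⊥  new=⊥  stable
  step 5. node 4  ⊔preds=[-5,-3]  new=[-5,-3]  old=⊥  +wl: 2
  step 6. node 5  ⊔preds=⊥  new=⊥  stable
  step 7. node 6  ⊔preds=⊥  new=[-5,-3]  stable
  step 8. node 7  ⊔preds=[-5,-3]  new=[-4,-1]  stable
  step 9. node 2  ⊔preds=[-5,-3]  new=[-5,-3]  stable

Least fixpoint reached:
  node 0: [-1,5]
  node 1: ⊥
  node 2: [-5,-3]
  node 3: ⊥
  node 4: [-5,-3]
  node 5: ⊥
  node 6: [-5,-3]
  node 7: [-4,-1]

⊥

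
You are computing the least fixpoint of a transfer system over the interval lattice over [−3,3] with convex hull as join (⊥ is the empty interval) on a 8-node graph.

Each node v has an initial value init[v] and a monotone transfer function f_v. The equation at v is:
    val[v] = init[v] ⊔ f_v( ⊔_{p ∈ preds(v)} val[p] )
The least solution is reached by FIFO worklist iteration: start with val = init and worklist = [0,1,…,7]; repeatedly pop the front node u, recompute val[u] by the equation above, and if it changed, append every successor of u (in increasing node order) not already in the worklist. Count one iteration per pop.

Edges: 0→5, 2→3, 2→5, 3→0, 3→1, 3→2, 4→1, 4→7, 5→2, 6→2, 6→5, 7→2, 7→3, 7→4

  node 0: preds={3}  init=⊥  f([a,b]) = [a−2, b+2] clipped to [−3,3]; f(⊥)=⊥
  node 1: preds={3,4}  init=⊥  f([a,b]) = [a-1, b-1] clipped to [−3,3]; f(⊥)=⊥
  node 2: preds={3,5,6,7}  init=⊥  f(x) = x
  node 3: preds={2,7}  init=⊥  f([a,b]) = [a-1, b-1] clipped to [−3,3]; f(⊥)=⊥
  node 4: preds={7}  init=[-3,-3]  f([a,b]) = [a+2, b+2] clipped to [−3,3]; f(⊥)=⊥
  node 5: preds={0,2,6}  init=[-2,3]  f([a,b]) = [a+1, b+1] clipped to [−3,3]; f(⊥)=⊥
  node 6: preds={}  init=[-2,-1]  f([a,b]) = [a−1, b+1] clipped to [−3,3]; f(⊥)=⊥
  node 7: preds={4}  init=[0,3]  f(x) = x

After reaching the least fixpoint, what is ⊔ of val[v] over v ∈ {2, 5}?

[-3,3]

Iteration log — 14 steps:
  step 1. node 0  ⊔preds=⊥  new=⊥  stable
  step 2. node 1  ⊔preds=[-3,-3]  new=[-3,-3]  old=⊥  +wl: 
  step 3. node 2  ⊔preds=[-2,3]  new=[-2,3]  old=⊥  +wl: 
  step 4. node 3  ⊔preds=[-2,3]  new=[-3,2]  old=⊥  +wl: 0,1,2
  step 5. node 4  ⊔preds=[0,3]  new=[-3,3]  old=[-3,-3]  +wl: 
  step 6. node 5  ⊔preds=[-2,3]  new=[-2,3]  stable
  step 7. node 6  ⊔preds=⊥  new=[-2,-1]  stable
  step 8. node 7  ⊔preds=[-3,3]  new=[-3,3]  old=[0,3]  +wl: 3,4
  step 9. node 0  ⊔preds=[-3,2]  new=[-3,3]  old=⊥  +wl: 5
  step 10. node 1  ⊔preds=[-3,3]  new=[-3,2]  old=[-3,-3]  +wl: 
  step 11. node 2  ⊔preds=[-3,3]  new=[-3,3]  old=[-2,3]  +wl: 
  step 12. node 3  ⊔preds=[-3,3]  new=[-3,2]  stable
  step 13. node 4  ⊔preds=[-3,3]  new=[-3,3]  stable
  step 14. node 5  ⊔preds=[-3,3]  new=[-2,3]  stable

Least fixpoint reached:
  node 0: [-3,3]
  node 1: [-3,2]
  node 2: [-3,3]
  node 3: [-3,2]
  node 4: [-3,3]
  node 5: [-2,3]
  node 6: [-2,-1]
  node 7: [-3,3]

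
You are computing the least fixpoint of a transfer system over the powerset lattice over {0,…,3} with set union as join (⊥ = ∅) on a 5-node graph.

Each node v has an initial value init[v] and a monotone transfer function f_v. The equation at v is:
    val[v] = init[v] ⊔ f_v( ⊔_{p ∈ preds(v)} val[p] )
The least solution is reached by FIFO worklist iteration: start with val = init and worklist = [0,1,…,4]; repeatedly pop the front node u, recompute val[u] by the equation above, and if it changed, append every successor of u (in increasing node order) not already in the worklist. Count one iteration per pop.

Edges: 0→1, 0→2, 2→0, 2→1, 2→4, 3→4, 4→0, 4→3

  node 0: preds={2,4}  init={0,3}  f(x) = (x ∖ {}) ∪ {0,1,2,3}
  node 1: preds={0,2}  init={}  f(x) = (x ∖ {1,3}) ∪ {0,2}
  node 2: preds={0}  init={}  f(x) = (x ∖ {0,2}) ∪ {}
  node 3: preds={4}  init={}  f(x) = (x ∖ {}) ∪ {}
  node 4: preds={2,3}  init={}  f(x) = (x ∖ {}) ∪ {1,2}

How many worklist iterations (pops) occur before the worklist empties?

Worklist (9 pops):
  #1 pop 0: in={} → {0,1,2,3} (was {0,3}); enqueue []
  #2 pop 1: in={0,1,2,3} → {0,2} (was {}); enqueue []
  #3 pop 2: in={0,1,2,3} → {1,3} (was {}); enqueue [0,1]
  #4 pop 3: in={} → {} (no change)
  #5 pop 4: in={1,3} → {1,2,3} (was {}); enqueue [3]
  #6 pop 0: in={1,2,3} → {0,1,2,3} (no change)
  #7 pop 1: in={0,1,2,3} → {0,2} (no change)
  #8 pop 3: in={1,2,3} → {1,2,3} (was {}); enqueue [4]
  #9 pop 4: in={1,2,3} → {1,2,3} (no change)

Fixpoint:
  val[0] = {0,1,2,3}
  val[1] = {0,2}
  val[2] = {1,3}
  val[3] = {1,2,3}
  val[4] = {1,2,3}

9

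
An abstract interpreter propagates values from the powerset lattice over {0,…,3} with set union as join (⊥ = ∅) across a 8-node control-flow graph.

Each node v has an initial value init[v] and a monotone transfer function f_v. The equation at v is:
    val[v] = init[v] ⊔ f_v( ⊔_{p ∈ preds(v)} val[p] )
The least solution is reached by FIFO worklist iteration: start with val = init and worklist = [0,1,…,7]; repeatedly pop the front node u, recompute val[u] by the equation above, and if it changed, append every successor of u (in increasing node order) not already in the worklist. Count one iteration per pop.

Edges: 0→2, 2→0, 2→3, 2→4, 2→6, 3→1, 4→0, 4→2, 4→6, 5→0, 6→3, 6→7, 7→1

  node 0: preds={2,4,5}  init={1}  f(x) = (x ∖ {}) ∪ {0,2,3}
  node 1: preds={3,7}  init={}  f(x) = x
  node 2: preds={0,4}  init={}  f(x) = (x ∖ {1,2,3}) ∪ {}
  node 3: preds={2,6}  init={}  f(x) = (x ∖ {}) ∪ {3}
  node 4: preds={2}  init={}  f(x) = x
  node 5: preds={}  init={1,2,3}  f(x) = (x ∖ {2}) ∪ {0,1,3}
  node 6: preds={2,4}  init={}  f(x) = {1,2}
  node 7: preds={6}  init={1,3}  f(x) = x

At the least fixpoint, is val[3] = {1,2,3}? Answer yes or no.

no

Trace (13 dequeues):
  [1] u=0 | in {1,2,3} | out {0,1,2,3} | prev {1} | push {}
  [2] u=1 | in {1,3} | out {1,3} | prev {} | push {}
  [3] u=2 | in {0,1,2,3} | out {0} | prev {} | push {0}
  [4] u=3 | in {0} | out {0,3} | prev {} | push {1}
  [5] u=4 | in {0} | out {0} | prev {} | push {2}
  [6] u=5 | in {} | out {0,1,2,3} | prev {1,2,3} | push {}
  [7] u=6 | in {0} | out {1,2} | prev {} | push {3}
  [8] u=7 | in {1,2} | out {1,2,3} | prev {1,3} | push {}
  [9] u=0 | in {0,1,2,3} | out {0,1,2,3} | ==
  [10] u=1 | in {0,1,2,3} | out {0,1,2,3} | prev {1,3} | push {}
  [11] u=2 | in {0,1,2,3} | out {0} | ==
  [12] u=3 | in {0,1,2} | out {0,1,2,3} | prev {0,3} | push {1}
  [13] u=1 | in {0,1,2,3} | out {0,1,2,3} | ==

Converged values:
  [0] {0,1,2,3}
  [1] {0,1,2,3}
  [2] {0}
  [3] {0,1,2,3}
  [4] {0}
  [5] {0,1,2,3}
  [6] {1,2}
  [7] {1,2,3}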